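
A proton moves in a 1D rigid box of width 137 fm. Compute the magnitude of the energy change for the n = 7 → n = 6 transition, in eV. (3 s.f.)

|ΔE| = 1.42×10^5 eV

E_1 = h²/(8m_pL²) = 1.748×10^-15 J.
|ΔE| = |7² − 6²|·E_1 = 13·1.748×10^-15 J = 2.272×10^-14 J = 1.42×10^5 eV.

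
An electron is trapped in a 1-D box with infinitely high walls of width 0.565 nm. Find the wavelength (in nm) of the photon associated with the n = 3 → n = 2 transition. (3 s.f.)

λ = 211 nm

E_1 = h²/(8m_eL²) = 1.887×10^-19 J, so ΔE = (3² − 2²)E_1 = 9.435×10^-19 J.
λ = hc/ΔE = (6.626×10^-34·2.998×10^8)/9.435×10^-19 = 2.11×10^-7 m = 211 nm.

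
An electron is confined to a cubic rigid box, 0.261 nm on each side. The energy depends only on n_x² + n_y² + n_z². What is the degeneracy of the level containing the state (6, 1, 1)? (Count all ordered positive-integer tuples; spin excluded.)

degeneracy = 9

The level has n_x² + n_y² + n_z² = 38. The ordered positive-integer solutions are (1, 1, 6), (1, 6, 1), (2, 3, 5), (2, 5, 3), (3, 2, 5), (3, 5, 2), (5, 2, 3), (5, 3, 2), (6, 1, 1).
That gives 9 states.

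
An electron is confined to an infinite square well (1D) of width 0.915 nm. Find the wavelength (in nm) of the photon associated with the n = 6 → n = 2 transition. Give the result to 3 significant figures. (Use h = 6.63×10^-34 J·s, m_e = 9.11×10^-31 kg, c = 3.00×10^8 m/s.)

λ = 86.3 nm

E_1 = h²/(8m_eL²) = 7.204×10^-20 J, so ΔE = (6² − 2²)E_1 = 2.305×10^-18 J.
λ = hc/ΔE = (6.63×10^-34·3.00×10^8)/2.305×10^-18 = 8.63×10^-8 m = 86.3 nm.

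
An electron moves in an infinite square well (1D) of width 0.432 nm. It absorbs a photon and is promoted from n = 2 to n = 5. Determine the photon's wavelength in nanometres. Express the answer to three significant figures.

E_1 = h²/(8m_eL²) = 3.228×10^-19 J, so ΔE = (5² − 2²)E_1 = 6.779×10^-18 J.
λ = hc/ΔE = (6.626×10^-34·2.998×10^8)/6.779×10^-18 = 2.93×10^-8 m = 29.3 nm.

λ = 29.3 nm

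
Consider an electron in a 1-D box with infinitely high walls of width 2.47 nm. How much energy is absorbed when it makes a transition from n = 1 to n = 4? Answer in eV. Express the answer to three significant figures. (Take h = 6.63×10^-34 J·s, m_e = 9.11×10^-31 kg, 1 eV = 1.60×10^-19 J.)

E_1 = h²/(8m_eL²) = 9.886×10^-21 J.
|ΔE| = |1² − 4²|·E_1 = 15·9.886×10^-21 J = 1.483×10^-19 J = 0.927 eV.

|ΔE| = 0.927 eV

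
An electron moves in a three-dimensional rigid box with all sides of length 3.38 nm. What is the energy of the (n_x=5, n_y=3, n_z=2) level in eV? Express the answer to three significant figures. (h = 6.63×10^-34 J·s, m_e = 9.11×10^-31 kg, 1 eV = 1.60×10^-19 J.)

For a 3D rectangular well E = (h²/8m_e)·Σ n_i²/L_i² = (6.63×10^-34)²/(8·9.11×10^-31) · [5²/(3.38 nm)² + 3²/(3.38 nm)² + 2²/(3.38 nm)²].
Evaluating gives E = 2.006×10^-19 J = 1.25 eV.

E = 1.25 eV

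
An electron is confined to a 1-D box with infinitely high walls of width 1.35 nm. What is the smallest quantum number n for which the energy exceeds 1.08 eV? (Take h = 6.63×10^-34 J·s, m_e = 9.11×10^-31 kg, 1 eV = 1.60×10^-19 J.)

E_1 = h²/(8m_eL²) = 3.309×10^-20 J = 0.2068 eV.
Need n² > 1.08/0.2068 = 5.222, i.e. n > 2.285.
The smallest integer satisfying this is n = 3.

n = 3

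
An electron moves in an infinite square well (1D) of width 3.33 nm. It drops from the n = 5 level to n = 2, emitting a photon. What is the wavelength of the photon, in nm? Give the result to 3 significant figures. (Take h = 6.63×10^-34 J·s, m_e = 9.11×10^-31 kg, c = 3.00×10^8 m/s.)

λ = 1.74×10^3 nm

E_1 = h²/(8m_eL²) = 5.439×10^-21 J, so ΔE = (5² − 2²)E_1 = 1.142×10^-19 J.
λ = hc/ΔE = (6.63×10^-34·3.00×10^8)/1.142×10^-19 = 1.74×10^-6 m = 1.74×10^3 nm.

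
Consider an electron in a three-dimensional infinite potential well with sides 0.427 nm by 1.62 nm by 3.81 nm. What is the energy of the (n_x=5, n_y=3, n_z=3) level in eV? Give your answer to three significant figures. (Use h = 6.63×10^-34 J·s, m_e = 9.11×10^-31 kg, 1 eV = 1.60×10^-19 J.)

For a 3D rectangular well E = (h²/8m_e)·Σ n_i²/L_i² = (6.63×10^-34)²/(8·9.11×10^-31) · [5²/(0.427 nm)² + 3²/(1.62 nm)² + 3²/(3.81 nm)²].
Evaluating gives E = 8.514×10^-18 J = 53.2 eV.

E = 53.2 eV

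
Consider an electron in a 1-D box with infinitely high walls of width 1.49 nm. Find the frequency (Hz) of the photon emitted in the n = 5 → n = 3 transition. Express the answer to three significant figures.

E_1 = h²/(8m_eL²) = 2.714×10^-20 J and ΔE = (5² − 3²)E_1 = 4.342×10^-19 J.
f = ΔE/h = 4.342×10^-19/6.626×10^-34 = 6.55×10^14 Hz.

f = 6.55×10^14 Hz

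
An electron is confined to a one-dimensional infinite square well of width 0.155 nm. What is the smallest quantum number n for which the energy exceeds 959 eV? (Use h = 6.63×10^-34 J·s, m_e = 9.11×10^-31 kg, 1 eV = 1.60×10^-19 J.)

E_1 = h²/(8m_eL²) = 2.510×10^-18 J = 15.69 eV.
Need n² > 959/15.69 = 61.12, i.e. n > 7.818.
The smallest integer satisfying this is n = 8.

n = 8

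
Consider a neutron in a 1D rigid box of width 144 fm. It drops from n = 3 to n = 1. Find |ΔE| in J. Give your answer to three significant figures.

|ΔE| = 1.26×10^-14 J

E_1 = h²/(8m_nL²) = 1.580×10^-15 J.
|ΔE| = |3² − 1²|·E_1 = 8·1.580×10^-15 J = 1.26×10^-14 J.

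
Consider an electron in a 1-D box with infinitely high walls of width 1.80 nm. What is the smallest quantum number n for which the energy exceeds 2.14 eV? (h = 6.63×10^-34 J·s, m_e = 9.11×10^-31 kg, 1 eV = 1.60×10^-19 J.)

E_1 = h²/(8m_eL²) = 1.862×10^-20 J = 0.1164 eV.
Need n² > 2.14/0.1164 = 18.38, i.e. n > 4.287.
The smallest integer satisfying this is n = 5.

n = 5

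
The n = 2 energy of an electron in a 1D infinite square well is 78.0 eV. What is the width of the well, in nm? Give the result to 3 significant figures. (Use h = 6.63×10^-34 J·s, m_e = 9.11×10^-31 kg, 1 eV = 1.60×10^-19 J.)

From E_n = n²h²/(8m_eL²), L = n·h/√(8m_eE_n).
E_2 = 78.0 eV = 1.248×10^-17 J, so L = 2·6.63×10^-34/√(8·9.11×10^-31·1.248×10^-17) = 1.39×10^-10 m = 0.139 nm.

L = 0.139 nm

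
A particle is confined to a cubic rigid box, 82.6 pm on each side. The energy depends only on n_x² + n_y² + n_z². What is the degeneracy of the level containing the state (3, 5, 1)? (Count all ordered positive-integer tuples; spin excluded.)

The level has n_x² + n_y² + n_z² = 35. The ordered positive-integer solutions are (1, 3, 5), (1, 5, 3), (3, 1, 5), (3, 5, 1), (5, 1, 3), (5, 3, 1).
That gives 6 states.

degeneracy = 6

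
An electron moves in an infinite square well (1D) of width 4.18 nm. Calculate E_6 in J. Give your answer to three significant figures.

E_6 = 1.24×10^-19 J

For an infinite well E_n = n²h²/(8m_eL²), so E_1 = h²/(8m_eL²) = (6.626×10^-34)²/(8·9.109×10^-31·(4.18×10^-9 m)²) = 3.448×10^-21 J.
Then E_6 = 6²·E_1 = 36·3.448×10^-21 J = 1.24×10^-19 J.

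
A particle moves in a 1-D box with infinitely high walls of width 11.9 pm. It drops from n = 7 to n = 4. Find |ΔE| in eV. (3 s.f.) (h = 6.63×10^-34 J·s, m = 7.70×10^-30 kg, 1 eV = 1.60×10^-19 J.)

|ΔE| = 1.04×10^4 eV

E_1 = h²/(8mL²) = 5.039×10^-17 J.
|ΔE| = |7² − 4²|·E_1 = 33·5.039×10^-17 J = 1.663×10^-15 J = 1.04×10^4 eV.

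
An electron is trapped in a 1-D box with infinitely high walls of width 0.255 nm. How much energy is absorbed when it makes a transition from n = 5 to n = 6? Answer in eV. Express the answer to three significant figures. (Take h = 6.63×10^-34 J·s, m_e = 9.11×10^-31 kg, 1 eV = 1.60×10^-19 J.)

|ΔE| = 63.8 eV

E_1 = h²/(8m_eL²) = 9.276×10^-19 J.
|ΔE| = |5² − 6²|·E_1 = 11·9.276×10^-19 J = 1.020×10^-17 J = 63.8 eV.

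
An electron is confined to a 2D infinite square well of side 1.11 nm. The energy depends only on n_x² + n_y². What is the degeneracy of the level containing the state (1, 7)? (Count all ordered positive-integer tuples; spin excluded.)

The level has n_x² + n_y² = 50. The ordered positive-integer solutions are (1, 7), (5, 5), (7, 1).
That gives 3 states.

degeneracy = 3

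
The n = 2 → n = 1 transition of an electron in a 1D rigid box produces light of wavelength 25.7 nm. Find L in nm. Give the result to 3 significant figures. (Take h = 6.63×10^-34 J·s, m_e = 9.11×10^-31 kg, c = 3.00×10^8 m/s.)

The photon carries ΔE = hc/λ = 6.63×10^-34·3.00×10^8/2.57×10^-8 m = 7.739×10^-18 J.
Since ΔE = (2² − 1²)E_1, E_1 = 2.580×10^-18 J, and L = h/√(8m_eE_1) = 1.53×10^-10 m = 0.153 nm.

L = 0.153 nm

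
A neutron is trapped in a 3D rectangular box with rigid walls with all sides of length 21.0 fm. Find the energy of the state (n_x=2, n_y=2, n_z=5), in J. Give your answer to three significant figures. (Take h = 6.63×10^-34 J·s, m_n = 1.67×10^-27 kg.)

For a 3D rectangular well E = (h²/8m_n)·Σ n_i²/L_i² = (6.63×10^-34)²/(8·1.67×10^-27) · [2²/(21.0 fm)² + 2²/(21.0 fm)² + 5²/(21.0 fm)²].
Evaluating gives E = 2.46×10^-12 J.

E = 2.46×10^-12 J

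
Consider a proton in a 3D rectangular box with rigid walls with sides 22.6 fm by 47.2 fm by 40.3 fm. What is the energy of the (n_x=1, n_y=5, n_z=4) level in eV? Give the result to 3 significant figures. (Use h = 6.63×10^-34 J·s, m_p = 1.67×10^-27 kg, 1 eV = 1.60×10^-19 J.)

For a 3D rectangular well E = (h²/8m_p)·Σ n_i²/L_i² = (6.63×10^-34)²/(8·1.67×10^-27) · [1²/(22.6 fm)² + 5²/(47.2 fm)² + 4²/(40.3 fm)²].
Evaluating gives E = 7.578×10^-13 J = 4.74×10^6 eV.

E = 4.74×10^6 eV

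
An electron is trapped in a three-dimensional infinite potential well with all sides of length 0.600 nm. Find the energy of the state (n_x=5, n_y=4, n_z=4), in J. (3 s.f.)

For a 3D rectangular well E = (h²/8m_e)·Σ n_i²/L_i² = (6.626×10^-34)²/(8·9.109×10^-31) · [5²/(0.600 nm)² + 4²/(0.600 nm)² + 4²/(0.600 nm)²].
Evaluating gives E = 9.54×10^-18 J.

E = 9.54×10^-18 J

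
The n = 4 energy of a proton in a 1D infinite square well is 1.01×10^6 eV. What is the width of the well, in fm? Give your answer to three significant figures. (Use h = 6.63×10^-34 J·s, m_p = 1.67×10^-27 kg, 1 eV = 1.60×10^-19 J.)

From E_n = n²h²/(8m_pL²), L = n·h/√(8m_pE_n).
E_4 = 1.01×10^6 eV = 1.616×10^-13 J, so L = 4·6.63×10^-34/√(8·1.67×10^-27·1.616×10^-13) = 5.71×10^-14 m = 57.1 fm.

L = 57.1 fm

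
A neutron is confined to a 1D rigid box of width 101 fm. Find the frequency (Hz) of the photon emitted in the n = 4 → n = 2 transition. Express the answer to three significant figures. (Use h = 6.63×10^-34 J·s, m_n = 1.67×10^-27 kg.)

E_1 = h²/(8m_nL²) = 3.225×10^-15 J and ΔE = (4² − 2²)E_1 = 3.870×10^-14 J.
f = ΔE/h = 3.870×10^-14/6.63×10^-34 = 5.84×10^19 Hz.

f = 5.84×10^19 Hz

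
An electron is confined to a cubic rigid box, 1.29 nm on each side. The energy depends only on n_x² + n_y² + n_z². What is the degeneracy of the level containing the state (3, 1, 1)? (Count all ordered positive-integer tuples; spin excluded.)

degeneracy = 3

The level has n_x² + n_y² + n_z² = 11. The ordered positive-integer solutions are (1, 1, 3), (1, 3, 1), (3, 1, 1).
That gives 3 states.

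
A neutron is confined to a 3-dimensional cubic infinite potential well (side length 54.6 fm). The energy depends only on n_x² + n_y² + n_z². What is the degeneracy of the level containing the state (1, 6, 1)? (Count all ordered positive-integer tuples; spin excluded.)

degeneracy = 9

The level has n_x² + n_y² + n_z² = 38. The ordered positive-integer solutions are (1, 1, 6), (1, 6, 1), (2, 3, 5), (2, 5, 3), (3, 2, 5), (3, 5, 2), (5, 2, 3), (5, 3, 2), (6, 1, 1).
That gives 9 states.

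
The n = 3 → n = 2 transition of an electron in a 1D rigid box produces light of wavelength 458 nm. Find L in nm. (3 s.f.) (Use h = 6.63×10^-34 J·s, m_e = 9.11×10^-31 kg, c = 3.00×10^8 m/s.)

The photon carries ΔE = hc/λ = 6.63×10^-34·3.00×10^8/4.58×10^-7 m = 4.343×10^-19 J.
Since ΔE = (3² − 2²)E_1, E_1 = 8.686×10^-20 J, and L = h/√(8m_eE_1) = 8.33×10^-10 m = 0.833 nm.

L = 0.833 nm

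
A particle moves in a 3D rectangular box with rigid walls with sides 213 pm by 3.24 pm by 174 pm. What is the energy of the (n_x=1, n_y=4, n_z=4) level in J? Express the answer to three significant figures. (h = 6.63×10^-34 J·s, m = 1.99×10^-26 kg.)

E = 4.21×10^-18 J

For a 3D rectangular well E = (h²/8m)·Σ n_i²/L_i² = (6.63×10^-34)²/(8·1.99×10^-26) · [1²/(213 pm)² + 4²/(3.24 pm)² + 4²/(174 pm)²].
Evaluating gives E = 4.21×10^-18 J.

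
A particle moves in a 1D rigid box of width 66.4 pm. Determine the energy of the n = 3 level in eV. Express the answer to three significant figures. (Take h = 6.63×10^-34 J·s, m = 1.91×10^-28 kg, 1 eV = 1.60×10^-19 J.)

For an infinite well E_n = n²h²/(8mL²), so E_1 = h²/(8mL²) = (6.63×10^-34)²/(8·1.91×10^-28·(6.64×10^-11 m)²) = 6.525×10^-20 J.
Then E_3 = 3²·E_1 = 9·6.525×10^-20 J = 5.872×10^-19 J.
Converting, E_3 = 5.872×10^-19 J / (1.60×10^-19 J/eV) = 3.67 eV.

E_3 = 3.67 eV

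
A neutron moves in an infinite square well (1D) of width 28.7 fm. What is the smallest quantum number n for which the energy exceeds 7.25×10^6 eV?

E_1 = h²/(8m_nL²) = 3.978×10^-14 J = 2.483×10^5 eV.
Need n² > 7.25×10^6/2.483×10^5 = 29.20, i.e. n > 5.404.
The smallest integer satisfying this is n = 6.

n = 6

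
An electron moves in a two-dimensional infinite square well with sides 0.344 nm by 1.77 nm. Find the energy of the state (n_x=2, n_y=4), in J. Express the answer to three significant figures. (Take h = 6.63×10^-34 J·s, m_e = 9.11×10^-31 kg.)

For a 2D rectangular well E = (h²/8m_e)·Σ n_i²/L_i² = (6.63×10^-34)²/(8·9.11×10^-31) · [2²/(0.344 nm)² + 4²/(1.77 nm)²].
Evaluating gives E = 2.35×10^-18 J.

E = 2.35×10^-18 J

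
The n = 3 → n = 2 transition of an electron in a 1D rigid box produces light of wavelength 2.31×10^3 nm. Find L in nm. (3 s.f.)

L = 1.87 nm

The photon carries ΔE = hc/λ = 6.626×10^-34·2.998×10^8/2.31×10^-6 m = 8.599×10^-20 J.
Since ΔE = (3² − 2²)E_1, E_1 = 1.720×10^-20 J, and L = h/√(8m_eE_1) = 1.87×10^-9 m = 1.87 nm.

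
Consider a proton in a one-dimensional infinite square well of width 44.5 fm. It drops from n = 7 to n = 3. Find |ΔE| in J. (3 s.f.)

|ΔE| = 6.63×10^-13 J

E_1 = h²/(8m_pL²) = 1.657×10^-14 J.
|ΔE| = |7² − 3²|·E_1 = 40·1.657×10^-14 J = 6.63×10^-13 J.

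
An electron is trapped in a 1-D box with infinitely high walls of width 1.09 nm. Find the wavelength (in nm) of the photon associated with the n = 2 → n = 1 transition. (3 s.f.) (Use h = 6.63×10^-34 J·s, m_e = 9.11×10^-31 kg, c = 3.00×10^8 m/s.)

E_1 = h²/(8m_eL²) = 5.077×10^-20 J, so ΔE = (2² − 1²)E_1 = 1.523×10^-19 J.
λ = hc/ΔE = (6.63×10^-34·3.00×10^8)/1.523×10^-19 = 1.31×10^-6 m = 1.31×10^3 nm.

λ = 1.31×10^3 nm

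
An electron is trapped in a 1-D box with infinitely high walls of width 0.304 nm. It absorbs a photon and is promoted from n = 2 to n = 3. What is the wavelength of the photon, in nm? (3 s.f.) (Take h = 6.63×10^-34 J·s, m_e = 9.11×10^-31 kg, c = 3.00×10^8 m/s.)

E_1 = h²/(8m_eL²) = 6.526×10^-19 J, so ΔE = (3² − 2²)E_1 = 3.263×10^-18 J.
λ = hc/ΔE = (6.63×10^-34·3.00×10^8)/3.263×10^-18 = 6.10×10^-8 m = 61.0 nm.

λ = 61.0 nm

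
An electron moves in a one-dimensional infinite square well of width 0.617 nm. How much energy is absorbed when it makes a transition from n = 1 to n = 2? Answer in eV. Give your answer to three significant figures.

|ΔE| = 2.96 eV

E_1 = h²/(8m_eL²) = 1.583×10^-19 J.
|ΔE| = |1² − 2²|·E_1 = 3·1.583×10^-19 J = 4.749×10^-19 J = 2.96 eV.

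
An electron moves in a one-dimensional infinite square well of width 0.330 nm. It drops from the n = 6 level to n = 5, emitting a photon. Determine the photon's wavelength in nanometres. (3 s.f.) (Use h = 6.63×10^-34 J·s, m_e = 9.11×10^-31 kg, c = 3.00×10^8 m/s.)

λ = 32.6 nm

E_1 = h²/(8m_eL²) = 5.538×10^-19 J, so ΔE = (6² − 5²)E_1 = 6.092×10^-18 J.
λ = hc/ΔE = (6.63×10^-34·3.00×10^8)/6.092×10^-18 = 3.26×10^-8 m = 32.6 nm.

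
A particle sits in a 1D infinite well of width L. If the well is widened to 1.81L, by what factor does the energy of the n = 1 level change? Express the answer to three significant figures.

E_n ∝ 1/L², so the energy scales by 1/1.81² = 0.305.

0.305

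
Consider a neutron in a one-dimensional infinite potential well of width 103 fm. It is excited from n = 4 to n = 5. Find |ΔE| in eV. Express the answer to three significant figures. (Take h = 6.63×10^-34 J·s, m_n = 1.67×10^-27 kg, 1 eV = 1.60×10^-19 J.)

E_1 = h²/(8m_nL²) = 3.101×10^-15 J.
|ΔE| = |4² − 5²|·E_1 = 9·3.101×10^-15 J = 2.791×10^-14 J = 1.74×10^5 eV.

|ΔE| = 1.74×10^5 eV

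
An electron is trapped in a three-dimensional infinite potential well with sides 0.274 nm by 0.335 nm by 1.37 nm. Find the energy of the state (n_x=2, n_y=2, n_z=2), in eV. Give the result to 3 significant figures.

E = 34.2 eV

For a 3D rectangular well E = (h²/8m_e)·Σ n_i²/L_i² = (6.626×10^-34)²/(8·9.109×10^-31) · [2²/(0.274 nm)² + 2²/(0.335 nm)² + 2²/(1.37 nm)²].
Evaluating gives E = 5.486×10^-18 J = 34.2 eV.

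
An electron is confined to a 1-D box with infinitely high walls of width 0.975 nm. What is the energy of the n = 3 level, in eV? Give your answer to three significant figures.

E_3 = 3.56 eV

For an infinite well E_n = n²h²/(8m_eL²), so E_1 = h²/(8m_eL²) = (6.626×10^-34)²/(8·9.109×10^-31·(9.75×10^-10 m)²) = 6.338×10^-20 J.
Then E_3 = 3²·E_1 = 9·6.338×10^-20 J = 5.704×10^-19 J.
Converting, E_3 = 5.704×10^-19 J / (1.602×10^-19 J/eV) = 3.56 eV.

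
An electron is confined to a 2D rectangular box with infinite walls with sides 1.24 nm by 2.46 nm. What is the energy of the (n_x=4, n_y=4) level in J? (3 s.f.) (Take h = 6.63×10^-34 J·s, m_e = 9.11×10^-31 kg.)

E = 7.87×10^-19 J

For a 2D rectangular well E = (h²/8m_e)·Σ n_i²/L_i² = (6.63×10^-34)²/(8·9.11×10^-31) · [4²/(1.24 nm)² + 4²/(2.46 nm)²].
Evaluating gives E = 7.87×10^-19 J.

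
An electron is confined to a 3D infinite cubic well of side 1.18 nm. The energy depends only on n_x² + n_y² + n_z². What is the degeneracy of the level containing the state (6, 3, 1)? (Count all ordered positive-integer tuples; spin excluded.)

degeneracy = 6

The level has n_x² + n_y² + n_z² = 46. The ordered positive-integer solutions are (1, 3, 6), (1, 6, 3), (3, 1, 6), (3, 6, 1), (6, 1, 3), (6, 3, 1).
That gives 6 states.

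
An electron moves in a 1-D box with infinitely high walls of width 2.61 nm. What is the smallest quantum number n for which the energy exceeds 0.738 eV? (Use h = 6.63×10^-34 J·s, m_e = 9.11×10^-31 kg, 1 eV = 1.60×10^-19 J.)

n = 4

E_1 = h²/(8m_eL²) = 8.854×10^-21 J = 0.05534 eV.
Need n² > 0.738/0.05534 = 13.34, i.e. n > 3.652.
The smallest integer satisfying this is n = 4.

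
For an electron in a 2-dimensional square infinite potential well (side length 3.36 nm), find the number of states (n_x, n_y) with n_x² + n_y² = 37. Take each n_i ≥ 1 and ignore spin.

degeneracy = 2

The level has n_x² + n_y² = 37. The ordered positive-integer solutions are (1, 6), (6, 1).
That gives 2 states.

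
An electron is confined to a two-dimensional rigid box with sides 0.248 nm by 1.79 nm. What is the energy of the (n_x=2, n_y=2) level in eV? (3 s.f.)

For a 2D rectangular well E = (h²/8m_e)·Σ n_i²/L_i² = (6.626×10^-34)²/(8·9.109×10^-31) · [2²/(0.248 nm)² + 2²/(1.79 nm)²].
Evaluating gives E = 3.994×10^-18 J = 24.9 eV.

E = 24.9 eV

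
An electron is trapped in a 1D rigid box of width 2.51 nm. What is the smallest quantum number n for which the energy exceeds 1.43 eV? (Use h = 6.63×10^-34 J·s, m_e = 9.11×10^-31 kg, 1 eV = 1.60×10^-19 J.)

n = 5

E_1 = h²/(8m_eL²) = 9.574×10^-21 J = 0.05984 eV.
Need n² > 1.43/0.05984 = 23.90, i.e. n > 4.889.
The smallest integer satisfying this is n = 5.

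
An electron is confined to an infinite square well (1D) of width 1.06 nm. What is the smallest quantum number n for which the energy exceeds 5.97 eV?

E_1 = h²/(8m_eL²) = 5.362×10^-20 J = 0.3347 eV.
Need n² > 5.97/0.3347 = 17.84, i.e. n > 4.224.
The smallest integer satisfying this is n = 5.

n = 5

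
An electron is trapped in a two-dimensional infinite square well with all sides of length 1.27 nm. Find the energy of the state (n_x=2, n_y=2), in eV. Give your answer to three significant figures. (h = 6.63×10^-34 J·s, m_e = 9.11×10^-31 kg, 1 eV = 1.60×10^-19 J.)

For a 2D rectangular well E = (h²/8m_e)·Σ n_i²/L_i² = (6.63×10^-34)²/(8·9.11×10^-31) · [2²/(1.27 nm)² + 2²/(1.27 nm)²].
Evaluating gives E = 2.992×10^-19 J = 1.87 eV.

E = 1.87 eV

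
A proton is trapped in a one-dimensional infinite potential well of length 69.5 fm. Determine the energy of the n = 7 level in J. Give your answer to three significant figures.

For an infinite well E_n = n²h²/(8m_pL²), so E_1 = h²/(8m_pL²) = (6.626×10^-34)²/(8·1.673×10^-27·(6.95×10^-14 m)²) = 6.791×10^-15 J.
Then E_7 = 7²·E_1 = 49·6.791×10^-15 J = 3.33×10^-13 J.

E_7 = 3.33×10^-13 J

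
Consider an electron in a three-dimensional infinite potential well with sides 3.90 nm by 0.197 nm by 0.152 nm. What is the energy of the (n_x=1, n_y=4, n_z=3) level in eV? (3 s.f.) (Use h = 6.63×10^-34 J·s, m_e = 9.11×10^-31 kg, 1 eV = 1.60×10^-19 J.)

E = 302 eV

For a 3D rectangular well E = (h²/8m_e)·Σ n_i²/L_i² = (6.63×10^-34)²/(8·9.11×10^-31) · [1²/(3.90 nm)² + 4²/(0.197 nm)² + 3²/(0.152 nm)²].
Evaluating gives E = 4.836×10^-17 J = 302 eV.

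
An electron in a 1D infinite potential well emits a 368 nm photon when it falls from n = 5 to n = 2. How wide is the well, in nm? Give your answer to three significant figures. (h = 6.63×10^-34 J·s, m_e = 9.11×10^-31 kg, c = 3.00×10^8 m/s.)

The photon carries ΔE = hc/λ = 6.63×10^-34·3.00×10^8/3.68×10^-7 m = 5.405×10^-19 J.
Since ΔE = (5² − 2²)E_1, E_1 = 2.574×10^-20 J, and L = h/√(8m_eE_1) = 1.53×10^-9 m = 1.53 nm.

L = 1.53 nm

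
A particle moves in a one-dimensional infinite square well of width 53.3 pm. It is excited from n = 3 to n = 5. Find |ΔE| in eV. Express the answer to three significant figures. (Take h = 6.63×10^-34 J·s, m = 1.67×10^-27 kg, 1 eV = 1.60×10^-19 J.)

|ΔE| = 1.16 eV

E_1 = h²/(8mL²) = 1.158×10^-20 J.
|ΔE| = |3² − 5²|·E_1 = 16·1.158×10^-20 J = 1.853×10^-19 J = 1.16 eV.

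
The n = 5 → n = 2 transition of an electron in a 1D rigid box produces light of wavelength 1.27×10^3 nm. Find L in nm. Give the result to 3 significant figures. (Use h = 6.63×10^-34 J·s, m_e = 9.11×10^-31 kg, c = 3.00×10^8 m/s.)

The photon carries ΔE = hc/λ = 6.63×10^-34·3.00×10^8/1.27×10^-6 m = 1.566×10^-19 J.
Since ΔE = (5² − 2²)E_1, E_1 = 7.457×10^-21 J, and L = h/√(8m_eE_1) = 2.84×10^-9 m = 2.84 nm.

L = 2.84 nm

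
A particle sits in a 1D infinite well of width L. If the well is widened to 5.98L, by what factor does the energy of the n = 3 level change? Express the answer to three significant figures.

0.0280

E_n ∝ 1/L², so the energy scales by 1/5.98² = 0.0280.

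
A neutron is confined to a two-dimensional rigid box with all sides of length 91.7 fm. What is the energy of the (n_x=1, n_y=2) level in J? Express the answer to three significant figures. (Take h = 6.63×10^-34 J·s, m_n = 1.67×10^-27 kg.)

E = 1.96×10^-14 J

For a 2D rectangular well E = (h²/8m_n)·Σ n_i²/L_i² = (6.63×10^-34)²/(8·1.67×10^-27) · [1²/(91.7 fm)² + 2²/(91.7 fm)²].
Evaluating gives E = 1.96×10^-14 J.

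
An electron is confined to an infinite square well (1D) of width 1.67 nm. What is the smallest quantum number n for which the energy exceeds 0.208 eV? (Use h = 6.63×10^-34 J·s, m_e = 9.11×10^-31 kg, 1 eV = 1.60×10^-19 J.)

n = 2

E_1 = h²/(8m_eL²) = 2.163×10^-20 J = 0.1352 eV.
Need n² > 0.208/0.1352 = 1.538, i.e. n > 1.240.
The smallest integer satisfying this is n = 2.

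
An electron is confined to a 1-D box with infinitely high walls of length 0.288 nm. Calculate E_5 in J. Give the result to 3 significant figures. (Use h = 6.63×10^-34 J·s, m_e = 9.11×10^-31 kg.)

For an infinite well E_n = n²h²/(8m_eL²), so E_1 = h²/(8m_eL²) = (6.63×10^-34)²/(8·9.11×10^-31·(2.88×10^-10 m)²) = 7.272×10^-19 J.
Then E_5 = 5²·E_1 = 25·7.272×10^-19 J = 1.82×10^-17 J.

E_5 = 1.82×10^-17 J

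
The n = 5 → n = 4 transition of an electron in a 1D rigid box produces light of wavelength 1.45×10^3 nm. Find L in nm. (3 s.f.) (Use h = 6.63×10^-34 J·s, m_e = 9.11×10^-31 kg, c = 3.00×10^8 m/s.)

The photon carries ΔE = hc/λ = 6.63×10^-34·3.00×10^8/1.45×10^-6 m = 1.372×10^-19 J.
Since ΔE = (5² − 4²)E_1, E_1 = 1.524×10^-20 J, and L = h/√(8m_eE_1) = 1.99×10^-9 m = 1.99 nm.

L = 1.99 nm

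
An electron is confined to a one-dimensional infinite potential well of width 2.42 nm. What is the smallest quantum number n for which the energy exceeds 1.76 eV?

n = 6

E_1 = h²/(8m_eL²) = 1.029×10^-20 J = 0.06423 eV.
Need n² > 1.76/0.06423 = 27.40, i.e. n > 5.235.
The smallest integer satisfying this is n = 6.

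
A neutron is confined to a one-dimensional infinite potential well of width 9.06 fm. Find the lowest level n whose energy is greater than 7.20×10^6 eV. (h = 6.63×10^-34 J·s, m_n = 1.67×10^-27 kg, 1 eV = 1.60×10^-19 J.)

n = 2

E_1 = h²/(8m_nL²) = 4.008×10^-13 J = 2.505×10^6 eV.
Need n² > 7.20×10^6/2.505×10^6 = 2.874, i.e. n > 1.695.
The smallest integer satisfying this is n = 2.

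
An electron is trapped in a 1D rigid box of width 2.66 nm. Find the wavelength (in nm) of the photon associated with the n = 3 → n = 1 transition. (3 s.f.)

λ = 2.92×10^3 nm

E_1 = h²/(8m_eL²) = 8.515×10^-21 J, so ΔE = (3² − 1²)E_1 = 6.812×10^-20 J.
λ = hc/ΔE = (6.626×10^-34·2.998×10^8)/6.812×10^-20 = 2.92×10^-6 m = 2.92×10^3 nm.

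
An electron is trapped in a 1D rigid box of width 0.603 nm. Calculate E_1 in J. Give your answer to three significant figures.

E_1 = 1.66×10^-19 J

For an infinite well E_n = n²h²/(8m_eL²), so E_1 = h²/(8m_eL²) = (6.626×10^-34)²/(8·9.109×10^-31·(6.03×10^-10 m)²) = 1.657×10^-19 J.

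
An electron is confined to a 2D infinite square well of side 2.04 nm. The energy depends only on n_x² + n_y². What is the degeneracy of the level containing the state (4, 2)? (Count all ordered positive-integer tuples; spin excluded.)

degeneracy = 2

The level has n_x² + n_y² = 20. The ordered positive-integer solutions are (2, 4), (4, 2).
That gives 2 states.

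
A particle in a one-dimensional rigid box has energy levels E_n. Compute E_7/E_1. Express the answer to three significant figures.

49.0

E_n ∝ n², so E_7/E_1 = 7²/1² = 49/1 = 49.0.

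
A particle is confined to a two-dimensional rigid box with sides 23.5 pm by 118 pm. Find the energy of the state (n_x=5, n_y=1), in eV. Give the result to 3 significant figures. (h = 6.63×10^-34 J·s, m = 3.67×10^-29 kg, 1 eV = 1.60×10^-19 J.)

E = 424 eV

For a 2D rectangular well E = (h²/8m)·Σ n_i²/L_i² = (6.63×10^-34)²/(8·3.67×10^-29) · [5²/(23.5 pm)² + 1²/(118 pm)²].
Evaluating gives E = 6.788×10^-17 J = 424 eV.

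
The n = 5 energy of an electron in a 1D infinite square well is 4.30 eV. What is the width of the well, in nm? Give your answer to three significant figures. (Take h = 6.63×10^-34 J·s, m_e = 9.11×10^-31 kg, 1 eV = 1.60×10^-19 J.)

L = 1.48 nm

From E_n = n²h²/(8m_eL²), L = n·h/√(8m_eE_n).
E_5 = 4.30 eV = 6.880×10^-19 J, so L = 5·6.63×10^-34/√(8·9.11×10^-31·6.880×10^-19) = 1.48×10^-9 m = 1.48 nm.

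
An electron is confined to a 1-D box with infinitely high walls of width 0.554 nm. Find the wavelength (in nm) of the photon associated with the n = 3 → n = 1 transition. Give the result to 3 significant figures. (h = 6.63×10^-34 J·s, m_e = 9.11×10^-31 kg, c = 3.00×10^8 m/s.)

E_1 = h²/(8m_eL²) = 1.965×10^-19 J, so ΔE = (3² − 1²)E_1 = 1.572×10^-18 J.
λ = hc/ΔE = (6.63×10^-34·3.00×10^8)/1.572×10^-18 = 1.27×10^-7 m = 127 nm.

λ = 127 nm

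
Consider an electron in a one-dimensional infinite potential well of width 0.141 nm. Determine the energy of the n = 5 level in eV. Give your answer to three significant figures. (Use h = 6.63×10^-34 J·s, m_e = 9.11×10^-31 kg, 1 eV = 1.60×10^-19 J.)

For an infinite well E_n = n²h²/(8m_eL²), so E_1 = h²/(8m_eL²) = (6.63×10^-34)²/(8·9.11×10^-31·(1.41×10^-10 m)²) = 3.034×10^-18 J.
Then E_5 = 5²·E_1 = 25·3.034×10^-18 J = 7.585×10^-17 J.
Converting, E_5 = 7.585×10^-17 J / (1.60×10^-19 J/eV) = 474 eV.

E_5 = 474 eV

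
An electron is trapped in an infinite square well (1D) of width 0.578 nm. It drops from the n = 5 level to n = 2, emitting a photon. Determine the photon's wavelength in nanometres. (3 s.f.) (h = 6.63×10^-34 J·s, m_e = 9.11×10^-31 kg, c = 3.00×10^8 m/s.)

λ = 52.5 nm

E_1 = h²/(8m_eL²) = 1.805×10^-19 J, so ΔE = (5² − 2²)E_1 = 3.790×10^-18 J.
λ = hc/ΔE = (6.63×10^-34·3.00×10^8)/3.790×10^-18 = 5.25×10^-8 m = 52.5 nm.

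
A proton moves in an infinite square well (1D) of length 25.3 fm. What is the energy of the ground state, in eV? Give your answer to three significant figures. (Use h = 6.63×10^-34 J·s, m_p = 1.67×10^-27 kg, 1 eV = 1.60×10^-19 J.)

E_1 = 3.21×10^5 eV

For an infinite well E_n = n²h²/(8m_pL²), so E_1 = h²/(8m_pL²) = (6.63×10^-34)²/(8·1.67×10^-27·(2.53×10^-14 m)²) = 5.140×10^-14 J.
Converting, E_1 = 5.140×10^-14 J / (1.60×10^-19 J/eV) = 3.21×10^5 eV.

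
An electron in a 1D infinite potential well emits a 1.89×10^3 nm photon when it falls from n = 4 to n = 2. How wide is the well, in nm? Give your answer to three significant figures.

L = 2.62 nm

The photon carries ΔE = hc/λ = 6.626×10^-34·2.998×10^8/1.89×10^-6 m = 1.051×10^-19 J.
Since ΔE = (4² − 2²)E_1, E_1 = 8.758×10^-21 J, and L = h/√(8m_eE_1) = 2.62×10^-9 m = 2.62 nm.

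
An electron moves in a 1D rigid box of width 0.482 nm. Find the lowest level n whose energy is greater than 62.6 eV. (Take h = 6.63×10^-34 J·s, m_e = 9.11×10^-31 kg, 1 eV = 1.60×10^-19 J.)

n = 7

E_1 = h²/(8m_eL²) = 2.596×10^-19 J = 1.623 eV.
Need n² > 62.6/1.623 = 38.57, i.e. n > 6.210.
The smallest integer satisfying this is n = 7.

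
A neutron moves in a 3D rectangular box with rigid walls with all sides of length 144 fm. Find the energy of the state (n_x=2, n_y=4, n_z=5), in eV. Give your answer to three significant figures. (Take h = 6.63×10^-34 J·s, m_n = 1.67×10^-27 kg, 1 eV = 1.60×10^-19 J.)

E = 4.46×10^5 eV

For a 3D rectangular well E = (h²/8m_n)·Σ n_i²/L_i² = (6.63×10^-34)²/(8·1.67×10^-27) · [2²/(144 fm)² + 4²/(144 fm)² + 5²/(144 fm)²].
Evaluating gives E = 7.140×10^-14 J = 4.46×10^5 eV.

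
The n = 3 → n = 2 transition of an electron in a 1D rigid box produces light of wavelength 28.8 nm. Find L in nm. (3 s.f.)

L = 0.209 nm

The photon carries ΔE = hc/λ = 6.626×10^-34·2.998×10^8/2.88×10^-8 m = 6.897×10^-18 J.
Since ΔE = (3² − 2²)E_1, E_1 = 1.379×10^-18 J, and L = h/√(8m_eE_1) = 2.09×10^-10 m = 0.209 nm.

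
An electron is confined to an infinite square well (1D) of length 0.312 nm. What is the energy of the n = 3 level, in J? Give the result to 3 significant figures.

For an infinite well E_n = n²h²/(8m_eL²), so E_1 = h²/(8m_eL²) = (6.626×10^-34)²/(8·9.109×10^-31·(3.12×10^-10 m)²) = 6.189×10^-19 J.
Then E_3 = 3²·E_1 = 9·6.189×10^-19 J = 5.57×10^-18 J.

E_3 = 5.57×10^-18 J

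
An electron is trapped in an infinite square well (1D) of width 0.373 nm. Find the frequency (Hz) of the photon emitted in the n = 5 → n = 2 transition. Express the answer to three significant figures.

E_1 = h²/(8m_eL²) = 4.330×10^-19 J and ΔE = (5² − 2²)E_1 = 9.093×10^-18 J.
f = ΔE/h = 9.093×10^-18/6.626×10^-34 = 1.37×10^16 Hz.

f = 1.37×10^16 Hz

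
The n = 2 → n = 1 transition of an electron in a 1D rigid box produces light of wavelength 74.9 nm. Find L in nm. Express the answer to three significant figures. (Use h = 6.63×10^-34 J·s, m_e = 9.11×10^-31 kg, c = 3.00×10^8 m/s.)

The photon carries ΔE = hc/λ = 6.63×10^-34·3.00×10^8/7.49×10^-8 m = 2.656×10^-18 J.
Since ΔE = (2² − 1²)E_1, E_1 = 8.853×10^-19 J, and L = h/√(8m_eE_1) = 2.61×10^-10 m = 0.261 nm.

L = 0.261 nm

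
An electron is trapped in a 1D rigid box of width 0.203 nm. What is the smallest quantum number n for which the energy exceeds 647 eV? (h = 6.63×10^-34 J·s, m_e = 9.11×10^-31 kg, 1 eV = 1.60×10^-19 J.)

n = 9

E_1 = h²/(8m_eL²) = 1.464×10^-18 J = 9.150 eV.
Need n² > 647/9.150 = 70.71, i.e. n > 8.409.
The smallest integer satisfying this is n = 9.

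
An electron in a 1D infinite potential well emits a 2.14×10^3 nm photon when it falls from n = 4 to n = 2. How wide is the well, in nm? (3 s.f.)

The photon carries ΔE = hc/λ = 6.626×10^-34·2.998×10^8/2.14×10^-6 m = 9.283×10^-20 J.
Since ΔE = (4² − 2²)E_1, E_1 = 7.736×10^-21 J, and L = h/√(8m_eE_1) = 2.79×10^-9 m = 2.79 nm.

L = 2.79 nm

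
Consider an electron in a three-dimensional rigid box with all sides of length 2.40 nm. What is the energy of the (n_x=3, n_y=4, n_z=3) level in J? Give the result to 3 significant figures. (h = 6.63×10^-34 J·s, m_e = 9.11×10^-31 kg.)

For a 3D rectangular well E = (h²/8m_e)·Σ n_i²/L_i² = (6.63×10^-34)²/(8·9.11×10^-31) · [3²/(2.40 nm)² + 4²/(2.40 nm)² + 3²/(2.40 nm)²].
Evaluating gives E = 3.56×10^-19 J.

E = 3.56×10^-19 J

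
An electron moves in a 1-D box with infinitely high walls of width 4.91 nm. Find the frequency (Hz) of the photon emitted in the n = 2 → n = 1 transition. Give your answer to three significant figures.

f = 1.13×10^13 Hz

E_1 = h²/(8m_eL²) = 2.499×10^-21 J and ΔE = (2² − 1²)E_1 = 7.497×10^-21 J.
f = ΔE/h = 7.497×10^-21/6.626×10^-34 = 1.13×10^13 Hz.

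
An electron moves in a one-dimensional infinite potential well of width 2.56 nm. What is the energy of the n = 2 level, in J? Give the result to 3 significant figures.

For an infinite well E_n = n²h²/(8m_eL²), so E_1 = h²/(8m_eL²) = (6.626×10^-34)²/(8·9.109×10^-31·(2.56×10^-9 m)²) = 9.193×10^-21 J.
Then E_2 = 2²·E_1 = 4·9.193×10^-21 J = 3.68×10^-20 J.

E_2 = 3.68×10^-20 J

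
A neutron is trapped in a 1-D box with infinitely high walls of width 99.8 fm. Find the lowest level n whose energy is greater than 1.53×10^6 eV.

E_1 = h²/(8m_nL²) = 3.290×10^-15 J = 2.054×10^4 eV.
Need n² > 1.53×10^6/2.054×10^4 = 74.49, i.e. n > 8.631.
The smallest integer satisfying this is n = 9.

n = 9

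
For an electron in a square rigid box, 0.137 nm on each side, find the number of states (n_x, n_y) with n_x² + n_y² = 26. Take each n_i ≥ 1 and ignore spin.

degeneracy = 2

The level has n_x² + n_y² = 26. The ordered positive-integer solutions are (1, 5), (5, 1).
That gives 2 states.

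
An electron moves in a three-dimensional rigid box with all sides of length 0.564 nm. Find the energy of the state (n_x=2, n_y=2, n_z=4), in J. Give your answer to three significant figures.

For a 3D rectangular well E = (h²/8m_e)·Σ n_i²/L_i² = (6.626×10^-34)²/(8·9.109×10^-31) · [2²/(0.564 nm)² + 2²/(0.564 nm)² + 4²/(0.564 nm)²].
Evaluating gives E = 4.55×10^-18 J.

E = 4.55×10^-18 J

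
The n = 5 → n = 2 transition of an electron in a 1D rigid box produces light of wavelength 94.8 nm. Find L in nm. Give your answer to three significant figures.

L = 0.777 nm

The photon carries ΔE = hc/λ = 6.626×10^-34·2.998×10^8/9.48×10^-8 m = 2.095×10^-18 J.
Since ΔE = (5² − 2²)E_1, E_1 = 9.976×10^-20 J, and L = h/√(8m_eE_1) = 7.77×10^-10 m = 0.777 nm.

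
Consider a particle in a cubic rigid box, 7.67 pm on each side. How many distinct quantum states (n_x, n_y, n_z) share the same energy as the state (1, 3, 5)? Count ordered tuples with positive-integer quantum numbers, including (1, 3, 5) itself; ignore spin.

The level has n_x² + n_y² + n_z² = 35. The ordered positive-integer solutions are (1, 3, 5), (1, 5, 3), (3, 1, 5), (3, 5, 1), (5, 1, 3), (5, 3, 1).
That gives 6 states.

degeneracy = 6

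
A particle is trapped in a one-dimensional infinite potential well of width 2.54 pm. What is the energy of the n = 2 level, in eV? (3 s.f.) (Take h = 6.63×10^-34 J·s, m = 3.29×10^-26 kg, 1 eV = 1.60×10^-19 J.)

For an infinite well E_n = n²h²/(8mL²), so E_1 = h²/(8mL²) = (6.63×10^-34)²/(8·3.29×10^-26·(2.54×10^-12 m)²) = 2.589×10^-19 J.
Then E_2 = 2²·E_1 = 4·2.589×10^-19 J = 1.036×10^-18 J.
Converting, E_2 = 1.036×10^-18 J / (1.60×10^-19 J/eV) = 6.47 eV.

E_2 = 6.47 eV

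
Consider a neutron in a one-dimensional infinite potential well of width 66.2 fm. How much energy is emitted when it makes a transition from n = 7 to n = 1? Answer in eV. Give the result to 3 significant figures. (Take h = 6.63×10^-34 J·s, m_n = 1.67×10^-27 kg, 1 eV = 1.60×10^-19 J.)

|ΔE| = 2.25×10^6 eV

E_1 = h²/(8m_nL²) = 7.508×10^-15 J.
|ΔE| = |7² − 1²|·E_1 = 48·7.508×10^-15 J = 3.604×10^-13 J = 2.25×10^6 eV.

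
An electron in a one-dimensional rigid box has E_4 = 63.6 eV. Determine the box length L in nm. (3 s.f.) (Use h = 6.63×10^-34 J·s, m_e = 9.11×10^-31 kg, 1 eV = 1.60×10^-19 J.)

L = 0.308 nm

From E_n = n²h²/(8m_eL²), L = n·h/√(8m_eE_n).
E_4 = 63.6 eV = 1.018×10^-17 J, so L = 4·6.63×10^-34/√(8·9.11×10^-31·1.018×10^-17) = 3.08×10^-10 m = 0.308 nm.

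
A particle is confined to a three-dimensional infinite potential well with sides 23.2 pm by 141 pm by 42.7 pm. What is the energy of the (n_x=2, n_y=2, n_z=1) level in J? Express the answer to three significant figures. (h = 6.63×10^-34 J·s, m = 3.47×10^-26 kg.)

E = 1.30×10^-20 J

For a 3D rectangular well E = (h²/8m)·Σ n_i²/L_i² = (6.63×10^-34)²/(8·3.47×10^-26) · [2²/(23.2 pm)² + 2²/(141 pm)² + 1²/(42.7 pm)²].
Evaluating gives E = 1.30×10^-20 J.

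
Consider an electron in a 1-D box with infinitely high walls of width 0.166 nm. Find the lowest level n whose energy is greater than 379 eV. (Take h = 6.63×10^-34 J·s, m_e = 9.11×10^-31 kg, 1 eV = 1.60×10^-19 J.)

E_1 = h²/(8m_eL²) = 2.189×10^-18 J = 13.68 eV.
Need n² > 379/13.68 = 27.70, i.e. n > 5.263.
The smallest integer satisfying this is n = 6.

n = 6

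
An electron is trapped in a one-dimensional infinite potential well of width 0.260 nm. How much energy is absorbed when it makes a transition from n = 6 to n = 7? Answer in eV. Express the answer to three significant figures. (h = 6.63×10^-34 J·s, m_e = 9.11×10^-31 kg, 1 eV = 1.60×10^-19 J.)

|ΔE| = 72.5 eV

E_1 = h²/(8m_eL²) = 8.922×10^-19 J.
|ΔE| = |6² − 7²|·E_1 = 13·8.922×10^-19 J = 1.160×10^-17 J = 72.5 eV.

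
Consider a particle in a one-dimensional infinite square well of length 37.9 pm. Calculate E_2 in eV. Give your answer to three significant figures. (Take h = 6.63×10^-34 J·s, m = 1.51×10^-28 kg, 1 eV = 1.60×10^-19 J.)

E_2 = 6.33 eV

For an infinite well E_n = n²h²/(8mL²), so E_1 = h²/(8mL²) = (6.63×10^-34)²/(8·1.51×10^-28·(3.79×10^-11 m)²) = 2.533×10^-19 J.
Then E_2 = 2²·E_1 = 4·2.533×10^-19 J = 1.013×10^-18 J.
Converting, E_2 = 1.013×10^-18 J / (1.60×10^-19 J/eV) = 6.33 eV.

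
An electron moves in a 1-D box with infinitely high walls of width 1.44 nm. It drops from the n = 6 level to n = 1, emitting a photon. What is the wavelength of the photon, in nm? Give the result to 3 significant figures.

E_1 = h²/(8m_eL²) = 2.905×10^-20 J, so ΔE = (6² − 1²)E_1 = 1.017×10^-18 J.
λ = hc/ΔE = (6.626×10^-34·2.998×10^8)/1.017×10^-18 = 1.95×10^-7 m = 195 nm.

λ = 195 nm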